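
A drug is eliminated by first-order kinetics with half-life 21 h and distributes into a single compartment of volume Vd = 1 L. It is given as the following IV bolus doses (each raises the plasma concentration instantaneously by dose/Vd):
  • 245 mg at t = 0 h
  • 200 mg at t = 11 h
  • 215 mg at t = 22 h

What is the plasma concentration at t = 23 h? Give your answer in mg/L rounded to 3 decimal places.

k = ln 2 / 21 = 0.03301 per h
Dose 1 (245 mg at t=0 h): 245·exp(−0.03301·23) = 114.674 mg/L
Dose 2 (200 mg at t=11 h): 200·exp(−0.03301·12) = 134.590 mg/L
Dose 3 (215 mg at t=22 h): 215·exp(−0.03301·1) = 208.019 mg/L
C(23) = 114.674 + 134.590 + 208.019 = 457.284 mg/L

457.284 mg/L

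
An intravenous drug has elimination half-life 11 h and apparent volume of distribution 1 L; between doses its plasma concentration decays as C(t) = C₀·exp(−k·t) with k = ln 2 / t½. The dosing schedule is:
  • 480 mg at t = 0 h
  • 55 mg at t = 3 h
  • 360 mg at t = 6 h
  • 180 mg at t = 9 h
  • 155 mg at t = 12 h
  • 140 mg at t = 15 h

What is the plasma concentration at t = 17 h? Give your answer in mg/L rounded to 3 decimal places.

712.466 mg/L

k = ln 2 / 11 = 0.06301 per h
Dose 1 (480 mg at t=0 h): 480·exp(−0.06301·17) = 164.442 mg/L
Dose 2 (55 mg at t=3 h): 55·exp(−0.06301·14) = 22.763 mg/L
Dose 3 (360 mg at t=6 h): 360·exp(−0.06301·11) = 180.000 mg/L
Dose 4 (180 mg at t=9 h): 180·exp(−0.06301·8) = 108.728 mg/L
Dose 5 (155 mg at t=12 h): 155·exp(−0.06301·5) = 113.110 mg/L
Dose 6 (140 mg at t=15 h): 140·exp(−0.06301·2) = 123.423 mg/L
C(17) = 164.442 + 22.763 + 180.000 + 108.728 + 113.110 + 123.423 = 712.466 mg/L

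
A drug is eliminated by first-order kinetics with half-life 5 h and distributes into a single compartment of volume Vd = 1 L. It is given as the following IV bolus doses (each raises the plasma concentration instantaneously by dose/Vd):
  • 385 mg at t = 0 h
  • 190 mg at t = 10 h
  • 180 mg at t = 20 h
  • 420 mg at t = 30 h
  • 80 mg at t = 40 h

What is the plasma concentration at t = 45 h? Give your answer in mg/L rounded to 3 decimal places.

k = ln 2 / 5 = 0.13863 per h
Dose 1 (385 mg at t=0 h): 385·exp(−0.13863·45) = 0.752 mg/L
Dose 2 (190 mg at t=10 h): 190·exp(−0.13863·35) = 1.484 mg/L
Dose 3 (180 mg at t=20 h): 180·exp(−0.13863·25) = 5.625 mg/L
Dose 4 (420 mg at t=30 h): 420·exp(−0.13863·15) = 52.500 mg/L
Dose 5 (80 mg at t=40 h): 80·exp(−0.13863·5) = 40.000 mg/L
C(45) = 0.752 + 1.484 + 5.625 + 52.500 + 40.000 = 100.361 mg/L

100.361 mg/L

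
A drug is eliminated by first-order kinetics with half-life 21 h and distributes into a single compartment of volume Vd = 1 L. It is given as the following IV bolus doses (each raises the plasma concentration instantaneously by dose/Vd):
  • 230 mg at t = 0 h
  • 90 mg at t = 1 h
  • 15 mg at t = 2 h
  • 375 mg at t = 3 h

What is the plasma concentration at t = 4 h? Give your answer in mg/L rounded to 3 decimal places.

k = ln 2 / 21 = 0.03301 per h
Dose 1 (230 mg at t=0 h): 230·exp(−0.03301·4) = 201.553 mg/L
Dose 2 (90 mg at t=1 h): 90·exp(−0.03301·3) = 81.515 mg/L
Dose 3 (15 mg at t=2 h): 15·exp(−0.03301·2) = 14.042 mg/L
Dose 4 (375 mg at t=3 h): 375·exp(−0.03301·1) = 362.824 mg/L
C(4) = 201.553 + 81.515 + 14.042 + 362.824 = 659.934 mg/L

659.934 mg/L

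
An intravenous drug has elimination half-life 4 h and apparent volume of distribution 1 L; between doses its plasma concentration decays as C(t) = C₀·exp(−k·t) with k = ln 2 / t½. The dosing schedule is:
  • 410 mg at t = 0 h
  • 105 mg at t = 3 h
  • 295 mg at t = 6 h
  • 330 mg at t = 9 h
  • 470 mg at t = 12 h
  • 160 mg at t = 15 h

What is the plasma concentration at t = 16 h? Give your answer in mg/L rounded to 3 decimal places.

k = ln 2 / 4 = 0.17329 per h
Dose 1 (410 mg at t=0 h): 410·exp(−0.17329·16) = 25.625 mg/L
Dose 2 (105 mg at t=3 h): 105·exp(−0.17329·13) = 11.037 mg/L
Dose 3 (295 mg at t=6 h): 295·exp(−0.17329·10) = 52.149 mg/L
Dose 4 (330 mg at t=9 h): 330·exp(−0.17329·7) = 98.110 mg/L
Dose 5 (470 mg at t=12 h): 470·exp(−0.17329·4) = 235.000 mg/L
Dose 6 (160 mg at t=15 h): 160·exp(−0.17329·1) = 134.543 mg/L
C(16) = 25.625 + 11.037 + 52.149 + 98.110 + 235.000 + 134.543 = 556.464 mg/L

556.464 mg/L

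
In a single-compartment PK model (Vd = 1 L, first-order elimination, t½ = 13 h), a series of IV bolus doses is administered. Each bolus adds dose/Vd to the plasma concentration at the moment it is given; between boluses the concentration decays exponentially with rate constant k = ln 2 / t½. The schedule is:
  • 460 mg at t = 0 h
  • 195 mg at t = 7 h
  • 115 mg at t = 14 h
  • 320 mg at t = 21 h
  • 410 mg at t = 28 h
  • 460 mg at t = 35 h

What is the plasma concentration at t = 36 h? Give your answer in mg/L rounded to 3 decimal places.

992.164 mg/L

k = ln 2 / 13 = 0.05332 per h
Dose 1 (460 mg at t=0 h): 460·exp(−0.05332·36) = 67.474 mg/L
Dose 2 (195 mg at t=7 h): 195·exp(−0.05332·29) = 41.544 mg/L
Dose 3 (115 mg at t=14 h): 115·exp(−0.05332·22) = 35.585 mg/L
Dose 4 (320 mg at t=21 h): 320·exp(−0.05332·15) = 143.816 mg/L
Dose 5 (410 mg at t=28 h): 410·exp(−0.05332·8) = 267.630 mg/L
Dose 6 (460 mg at t=35 h): 460·exp(−0.05332·1) = 436.116 mg/L
C(36) = 67.474 + 41.544 + 35.585 + 143.816 + 267.630 + 436.116 = 992.164 mg/L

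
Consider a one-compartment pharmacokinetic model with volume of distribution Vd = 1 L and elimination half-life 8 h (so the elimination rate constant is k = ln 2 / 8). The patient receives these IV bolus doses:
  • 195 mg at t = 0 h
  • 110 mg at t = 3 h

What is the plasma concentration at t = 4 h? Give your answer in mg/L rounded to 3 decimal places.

k = ln 2 / 8 = 0.08664 per h
Dose 1 (195 mg at t=0 h): 195·exp(−0.08664·4) = 137.886 mg/L
Dose 2 (110 mg at t=3 h): 110·exp(−0.08664·1) = 100.870 mg/L
C(4) = 137.886 + 100.870 = 238.756 mg/L

238.756 mg/L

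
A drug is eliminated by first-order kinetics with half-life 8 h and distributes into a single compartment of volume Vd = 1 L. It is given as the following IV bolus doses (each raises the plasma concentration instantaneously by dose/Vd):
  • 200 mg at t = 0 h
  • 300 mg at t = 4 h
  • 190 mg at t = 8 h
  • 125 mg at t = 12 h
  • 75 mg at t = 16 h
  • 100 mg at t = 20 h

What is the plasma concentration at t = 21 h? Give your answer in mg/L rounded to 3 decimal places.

360.441 mg/L

k = ln 2 / 8 = 0.08664 per h
Dose 1 (200 mg at t=0 h): 200·exp(−0.08664·21) = 32.421 mg/L
Dose 2 (300 mg at t=4 h): 300·exp(−0.08664·17) = 68.775 mg/L
Dose 3 (190 mg at t=8 h): 190·exp(−0.08664·13) = 61.600 mg/L
Dose 4 (125 mg at t=12 h): 125·exp(−0.08664·9) = 57.313 mg/L
Dose 5 (75 mg at t=16 h): 75·exp(−0.08664·5) = 48.631 mg/L
Dose 6 (100 mg at t=20 h): 100·exp(−0.08664·1) = 91.700 mg/L
C(21) = 32.421 + 68.775 + 61.600 + 57.313 + 48.631 + 91.700 = 360.441 mg/L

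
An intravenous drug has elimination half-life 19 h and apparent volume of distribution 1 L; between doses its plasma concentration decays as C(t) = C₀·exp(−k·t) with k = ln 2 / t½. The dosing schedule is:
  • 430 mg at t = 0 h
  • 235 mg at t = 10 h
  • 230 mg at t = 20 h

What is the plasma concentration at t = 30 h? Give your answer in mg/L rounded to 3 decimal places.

416.918 mg/L

k = ln 2 / 19 = 0.03648 per h
Dose 1 (430 mg at t=0 h): 430·exp(−0.03648·30) = 143.932 mg/L
Dose 2 (235 mg at t=10 h): 235·exp(−0.03648·20) = 113.291 mg/L
Dose 3 (230 mg at t=20 h): 230·exp(−0.03648·10) = 159.695 mg/L
C(30) = 143.932 + 113.291 + 159.695 = 416.918 mg/L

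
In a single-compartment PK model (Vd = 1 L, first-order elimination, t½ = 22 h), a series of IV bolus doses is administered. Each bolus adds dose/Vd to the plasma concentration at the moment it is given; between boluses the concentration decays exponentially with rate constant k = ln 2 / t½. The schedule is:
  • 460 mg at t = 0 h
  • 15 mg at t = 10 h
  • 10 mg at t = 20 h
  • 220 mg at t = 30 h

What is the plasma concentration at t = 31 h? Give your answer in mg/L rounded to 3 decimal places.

401.200 mg/L

k = ln 2 / 22 = 0.03151 per h
Dose 1 (460 mg at t=0 h): 460·exp(−0.03151·31) = 173.212 mg/L
Dose 2 (15 mg at t=10 h): 15·exp(−0.03151·21) = 7.740 mg/L
Dose 3 (10 mg at t=20 h): 10·exp(−0.03151·11) = 7.071 mg/L
Dose 4 (220 mg at t=30 h): 220·exp(−0.03151·1) = 213.177 mg/L
C(31) = 173.212 + 7.740 + 7.071 + 213.177 = 401.200 mg/L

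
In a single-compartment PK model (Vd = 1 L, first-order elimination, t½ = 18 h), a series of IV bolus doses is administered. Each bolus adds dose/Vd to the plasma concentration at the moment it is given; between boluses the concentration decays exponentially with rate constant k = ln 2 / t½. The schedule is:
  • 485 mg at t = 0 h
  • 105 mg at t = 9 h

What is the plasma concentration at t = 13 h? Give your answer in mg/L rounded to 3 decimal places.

384.000 mg/L

k = ln 2 / 18 = 0.03851 per h
Dose 1 (485 mg at t=0 h): 485·exp(−0.03851·13) = 293.989 mg/L
Dose 2 (105 mg at t=9 h): 105·exp(−0.03851·4) = 90.011 mg/L
C(13) = 293.989 + 90.011 = 384.000 mg/L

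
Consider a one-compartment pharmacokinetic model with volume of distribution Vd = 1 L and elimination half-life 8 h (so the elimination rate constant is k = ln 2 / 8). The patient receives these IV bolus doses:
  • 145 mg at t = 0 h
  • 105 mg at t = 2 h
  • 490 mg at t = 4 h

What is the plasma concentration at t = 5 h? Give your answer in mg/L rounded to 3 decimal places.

k = ln 2 / 8 = 0.08664 per h
Dose 1 (145 mg at t=0 h): 145·exp(−0.08664·5) = 94.021 mg/L
Dose 2 (105 mg at t=2 h): 105·exp(−0.08664·3) = 80.966 mg/L
Dose 3 (490 mg at t=4 h): 490·exp(−0.08664·1) = 449.332 mg/L
C(5) = 94.021 + 80.966 + 449.332 = 624.319 mg/L

624.319 mg/L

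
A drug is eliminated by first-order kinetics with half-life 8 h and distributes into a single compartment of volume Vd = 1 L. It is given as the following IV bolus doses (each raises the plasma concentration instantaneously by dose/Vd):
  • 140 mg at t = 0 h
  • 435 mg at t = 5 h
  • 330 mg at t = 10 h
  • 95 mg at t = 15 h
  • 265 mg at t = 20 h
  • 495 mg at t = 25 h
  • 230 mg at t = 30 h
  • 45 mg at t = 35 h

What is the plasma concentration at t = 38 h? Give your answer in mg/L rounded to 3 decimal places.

438.145 mg/L

k = ln 2 / 8 = 0.08664 per h
Dose 1 (140 mg at t=0 h): 140·exp(−0.08664·38) = 5.203 mg/L
Dose 2 (435 mg at t=5 h): 435·exp(−0.08664·33) = 24.931 mg/L
Dose 3 (330 mg at t=10 h): 330·exp(−0.08664·28) = 29.168 mg/L
Dose 4 (95 mg at t=15 h): 95·exp(−0.08664·23) = 12.950 mg/L
Dose 5 (265 mg at t=20 h): 265·exp(−0.08664·18) = 55.709 mg/L
Dose 6 (495 mg at t=25 h): 495·exp(−0.08664·13) = 160.484 mg/L
Dose 7 (230 mg at t=30 h): 230·exp(−0.08664·8) = 115.000 mg/L
Dose 8 (45 mg at t=35 h): 45·exp(−0.08664·3) = 34.700 mg/L
C(38) = 5.203 + 24.931 + 29.168 + 12.950 + 55.709 + 160.484 + 115.000 + 34.700 = 438.145 mg/L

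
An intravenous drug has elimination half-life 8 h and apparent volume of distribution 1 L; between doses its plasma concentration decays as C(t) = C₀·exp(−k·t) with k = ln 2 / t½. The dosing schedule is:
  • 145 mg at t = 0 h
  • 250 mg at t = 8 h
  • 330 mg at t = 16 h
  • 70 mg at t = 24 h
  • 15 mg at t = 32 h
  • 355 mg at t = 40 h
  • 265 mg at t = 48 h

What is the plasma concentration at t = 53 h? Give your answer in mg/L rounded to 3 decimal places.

k = ln 2 / 8 = 0.08664 per h
Dose 1 (145 mg at t=0 h): 145·exp(−0.08664·53) = 1.469 mg/L
Dose 2 (250 mg at t=8 h): 250·exp(−0.08664·45) = 5.066 mg/L
Dose 3 (330 mg at t=16 h): 330·exp(−0.08664·37) = 13.374 mg/L
Dose 4 (70 mg at t=24 h): 70·exp(−0.08664·29) = 5.674 mg/L
Dose 5 (15 mg at t=32 h): 15·exp(−0.08664·21) = 2.432 mg/L
Dose 6 (355 mg at t=40 h): 355·exp(−0.08664·13) = 115.095 mg/L
Dose 7 (265 mg at t=48 h): 265·exp(−0.08664·5) = 171.831 mg/L
C(53) = 1.469 + 5.066 + 13.374 + 5.674 + 2.432 + 115.095 + 171.831 = 314.940 mg/L

314.940 mg/L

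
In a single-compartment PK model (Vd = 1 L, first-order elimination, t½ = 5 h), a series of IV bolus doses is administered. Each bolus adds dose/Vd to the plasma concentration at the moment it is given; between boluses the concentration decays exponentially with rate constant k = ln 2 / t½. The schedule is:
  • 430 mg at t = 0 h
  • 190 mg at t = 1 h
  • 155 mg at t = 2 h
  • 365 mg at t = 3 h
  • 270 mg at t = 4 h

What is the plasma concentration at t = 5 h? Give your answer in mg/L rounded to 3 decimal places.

k = ln 2 / 5 = 0.13863 per h
Dose 1 (430 mg at t=0 h): 430·exp(−0.13863·5) = 215.000 mg/L
Dose 2 (190 mg at t=1 h): 190·exp(−0.13863·4) = 109.126 mg/L
Dose 3 (155 mg at t=2 h): 155·exp(−0.13863·3) = 102.262 mg/L
Dose 4 (365 mg at t=3 h): 365·exp(−0.13863·2) = 276.618 mg/L
Dose 5 (270 mg at t=4 h): 270·exp(−0.13863·1) = 235.049 mg/L
C(5) = 215.000 + 109.126 + 102.262 + 276.618 + 235.049 = 938.055 mg/L

938.055 mg/L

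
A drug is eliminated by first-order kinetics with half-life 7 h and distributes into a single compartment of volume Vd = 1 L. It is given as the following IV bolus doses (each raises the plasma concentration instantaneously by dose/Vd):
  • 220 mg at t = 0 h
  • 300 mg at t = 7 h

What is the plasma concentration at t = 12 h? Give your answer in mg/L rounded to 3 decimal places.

k = ln 2 / 7 = 0.09902 per h
Dose 1 (220 mg at t=0 h): 220·exp(−0.09902·12) = 67.046 mg/L
Dose 2 (300 mg at t=7 h): 300·exp(−0.09902·5) = 182.852 mg/L
C(12) = 67.046 + 182.852 = 249.898 mg/L

249.898 mg/L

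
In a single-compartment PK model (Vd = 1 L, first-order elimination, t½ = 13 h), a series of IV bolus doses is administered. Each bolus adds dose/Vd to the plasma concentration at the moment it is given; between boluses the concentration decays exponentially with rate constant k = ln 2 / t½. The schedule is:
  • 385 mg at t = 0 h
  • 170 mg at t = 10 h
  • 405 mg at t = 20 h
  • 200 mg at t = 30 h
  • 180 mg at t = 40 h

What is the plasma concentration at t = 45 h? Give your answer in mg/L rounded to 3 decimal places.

395.808 mg/L

k = ln 2 / 13 = 0.05332 per h
Dose 1 (385 mg at t=0 h): 385·exp(−0.05332·45) = 34.949 mg/L
Dose 2 (170 mg at t=10 h): 170·exp(−0.05332·35) = 26.302 mg/L
Dose 3 (405 mg at t=20 h): 405·exp(−0.05332·25) = 106.795 mg/L
Dose 4 (200 mg at t=30 h): 200·exp(−0.05332·15) = 89.885 mg/L
Dose 5 (180 mg at t=40 h): 180·exp(−0.05332·5) = 137.877 mg/L
C(45) = 34.949 + 26.302 + 106.795 + 89.885 + 137.877 = 395.808 mg/L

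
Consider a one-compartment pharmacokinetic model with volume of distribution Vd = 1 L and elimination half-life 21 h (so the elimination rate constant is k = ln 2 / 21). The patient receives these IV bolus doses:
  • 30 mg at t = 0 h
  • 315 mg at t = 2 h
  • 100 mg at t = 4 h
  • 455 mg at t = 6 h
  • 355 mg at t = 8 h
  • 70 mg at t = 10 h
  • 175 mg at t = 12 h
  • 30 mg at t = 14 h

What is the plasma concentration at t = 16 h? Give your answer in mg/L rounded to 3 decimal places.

1121.989 mg/L

k = ln 2 / 21 = 0.03301 per h
Dose 1 (30 mg at t=0 h): 30·exp(−0.03301·16) = 17.692 mg/L
Dose 2 (315 mg at t=2 h): 315·exp(−0.03301·14) = 198.438 mg/L
Dose 3 (100 mg at t=4 h): 100·exp(−0.03301·12) = 67.295 mg/L
Dose 4 (455 mg at t=6 h): 455·exp(−0.03301·10) = 327.087 mg/L
Dose 5 (355 mg at t=8 h): 355·exp(−0.03301·8) = 272.615 mg/L
Dose 6 (70 mg at t=10 h): 70·exp(−0.03301·6) = 57.423 mg/L
Dose 7 (175 mg at t=12 h): 175·exp(−0.03301·4) = 153.355 mg/L
Dose 8 (30 mg at t=14 h): 30·exp(−0.03301·2) = 28.084 mg/L
C(16) = 17.692 + 198.438 + 67.295 + 327.087 + 272.615 + 57.423 + 153.355 + 28.084 = 1121.989 mg/L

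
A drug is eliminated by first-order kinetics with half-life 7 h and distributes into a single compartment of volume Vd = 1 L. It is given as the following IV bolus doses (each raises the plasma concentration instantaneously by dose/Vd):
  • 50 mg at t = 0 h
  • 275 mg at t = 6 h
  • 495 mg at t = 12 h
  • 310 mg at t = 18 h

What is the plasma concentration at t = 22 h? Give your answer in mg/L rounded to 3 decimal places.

k = ln 2 / 7 = 0.09902 per h
Dose 1 (50 mg at t=0 h): 50·exp(−0.09902·22) = 5.661 mg/L
Dose 2 (275 mg at t=6 h): 275·exp(−0.09902·16) = 56.398 mg/L
Dose 3 (495 mg at t=12 h): 495·exp(−0.09902·10) = 183.892 mg/L
Dose 4 (310 mg at t=18 h): 310·exp(−0.09902·4) = 208.615 mg/L
C(22) = 5.661 + 56.398 + 183.892 + 208.615 = 454.565 mg/L

454.565 mg/L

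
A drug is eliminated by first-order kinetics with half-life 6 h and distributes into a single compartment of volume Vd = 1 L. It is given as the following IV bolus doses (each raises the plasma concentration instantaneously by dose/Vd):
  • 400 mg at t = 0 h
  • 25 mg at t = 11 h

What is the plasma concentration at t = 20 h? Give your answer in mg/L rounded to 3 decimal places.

k = ln 2 / 6 = 0.11552 per h
Dose 1 (400 mg at t=0 h): 400·exp(−0.11552·20) = 39.685 mg/L
Dose 2 (25 mg at t=11 h): 25·exp(−0.11552·9) = 8.839 mg/L
C(20) = 39.685 + 8.839 = 48.524 mg/L

48.524 mg/L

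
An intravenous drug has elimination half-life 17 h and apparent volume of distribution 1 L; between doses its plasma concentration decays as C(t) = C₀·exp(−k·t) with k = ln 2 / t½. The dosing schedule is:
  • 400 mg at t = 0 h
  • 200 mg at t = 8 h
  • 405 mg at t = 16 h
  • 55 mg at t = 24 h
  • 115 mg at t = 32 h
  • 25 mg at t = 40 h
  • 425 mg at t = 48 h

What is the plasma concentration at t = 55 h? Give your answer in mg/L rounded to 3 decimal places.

k = ln 2 / 17 = 0.04077 per h
Dose 1 (400 mg at t=0 h): 400·exp(−0.04077·55) = 42.476 mg/L
Dose 2 (200 mg at t=8 h): 200·exp(−0.04077·47) = 29.429 mg/L
Dose 3 (405 mg at t=16 h): 405·exp(−0.04077·39) = 82.577 mg/L
Dose 4 (55 mg at t=24 h): 55·exp(−0.04077·31) = 15.539 mg/L
Dose 5 (115 mg at t=32 h): 115·exp(−0.04077·23) = 45.022 mg/L
Dose 6 (25 mg at t=40 h): 25·exp(−0.04077·15) = 13.562 mg/L
Dose 7 (425 mg at t=48 h): 425·exp(−0.04077·7) = 319.474 mg/L
C(55) = 42.476 + 29.429 + 82.577 + 15.539 + 45.022 + 13.562 + 319.474 = 548.078 mg/L

548.078 mg/L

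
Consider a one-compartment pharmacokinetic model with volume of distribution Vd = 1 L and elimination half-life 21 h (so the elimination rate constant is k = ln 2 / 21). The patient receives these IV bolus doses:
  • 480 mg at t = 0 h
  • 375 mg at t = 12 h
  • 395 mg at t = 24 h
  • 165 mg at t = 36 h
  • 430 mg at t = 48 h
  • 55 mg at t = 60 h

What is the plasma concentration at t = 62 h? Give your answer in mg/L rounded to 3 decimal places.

639.013 mg/L

k = ln 2 / 21 = 0.03301 per h
Dose 1 (480 mg at t=0 h): 480·exp(−0.03301·62) = 62.013 mg/L
Dose 2 (375 mg at t=12 h): 375·exp(−0.03301·50) = 71.993 mg/L
Dose 3 (395 mg at t=24 h): 395·exp(−0.03301·38) = 112.688 mg/L
Dose 4 (165 mg at t=36 h): 165·exp(−0.03301·26) = 69.949 mg/L
Dose 5 (430 mg at t=48 h): 430·exp(−0.03301·14) = 270.883 mg/L
Dose 6 (55 mg at t=60 h): 55·exp(−0.03301·2) = 51.486 mg/L
C(62) = 62.013 + 71.993 + 112.688 + 69.949 + 270.883 + 51.486 = 639.013 mg/L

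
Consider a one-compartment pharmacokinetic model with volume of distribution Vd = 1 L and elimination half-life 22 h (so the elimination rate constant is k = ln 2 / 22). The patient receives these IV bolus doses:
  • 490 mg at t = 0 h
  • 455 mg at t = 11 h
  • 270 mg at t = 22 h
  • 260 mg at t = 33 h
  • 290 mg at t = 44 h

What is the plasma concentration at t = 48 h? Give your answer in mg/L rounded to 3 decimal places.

786.569 mg/L

k = ln 2 / 22 = 0.03151 per h
Dose 1 (490 mg at t=0 h): 490·exp(−0.03151·48) = 107.995 mg/L
Dose 2 (455 mg at t=11 h): 455·exp(−0.03151·37) = 141.819 mg/L
Dose 3 (270 mg at t=22 h): 270·exp(−0.03151·26) = 119.015 mg/L
Dose 4 (260 mg at t=33 h): 260·exp(−0.03151·15) = 162.079 mg/L
Dose 5 (290 mg at t=44 h): 290·exp(−0.03151·4) = 255.661 mg/L
C(48) = 107.995 + 141.819 + 119.015 + 162.079 + 255.661 = 786.569 mg/L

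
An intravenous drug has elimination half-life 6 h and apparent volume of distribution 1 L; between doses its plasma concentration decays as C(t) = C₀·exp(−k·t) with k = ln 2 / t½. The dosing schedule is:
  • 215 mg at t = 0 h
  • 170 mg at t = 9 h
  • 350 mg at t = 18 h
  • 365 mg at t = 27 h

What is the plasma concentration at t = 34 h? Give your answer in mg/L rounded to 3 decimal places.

231.409 mg/L

k = ln 2 / 6 = 0.11552 per h
Dose 1 (215 mg at t=0 h): 215·exp(−0.11552·34) = 4.233 mg/L
Dose 2 (170 mg at t=9 h): 170·exp(−0.11552·25) = 9.466 mg/L
Dose 3 (350 mg at t=18 h): 350·exp(−0.11552·16) = 55.122 mg/L
Dose 4 (365 mg at t=27 h): 365·exp(−0.11552·7) = 162.589 mg/L
C(34) = 4.233 + 9.466 + 55.122 + 162.589 = 231.409 mg/L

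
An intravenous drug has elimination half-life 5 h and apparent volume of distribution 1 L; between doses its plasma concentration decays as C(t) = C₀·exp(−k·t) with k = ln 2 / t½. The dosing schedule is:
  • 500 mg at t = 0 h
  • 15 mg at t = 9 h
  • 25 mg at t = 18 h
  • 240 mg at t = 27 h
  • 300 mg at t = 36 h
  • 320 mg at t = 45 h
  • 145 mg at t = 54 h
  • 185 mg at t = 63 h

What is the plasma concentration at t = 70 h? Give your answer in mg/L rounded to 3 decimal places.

k = ln 2 / 5 = 0.13863 per h
Dose 1 (500 mg at t=0 h): 500·exp(−0.13863·70) = 0.031 mg/L
Dose 2 (15 mg at t=9 h): 15·exp(−0.13863·61) = 0.003 mg/L
Dose 3 (25 mg at t=18 h): 25·exp(−0.13863·52) = 0.019 mg/L
Dose 4 (240 mg at t=27 h): 240·exp(−0.13863·43) = 0.619 mg/L
Dose 5 (300 mg at t=36 h): 300·exp(−0.13863·34) = 2.692 mg/L
Dose 6 (320 mg at t=45 h): 320·exp(−0.13863·25) = 10.000 mg/L
Dose 7 (145 mg at t=54 h): 145·exp(−0.13863·16) = 15.779 mg/L
Dose 8 (185 mg at t=63 h): 185·exp(−0.13863·7) = 70.102 mg/L
C(70) = 0.031 + 0.003 + 0.019 + 0.619 + 2.692 + 10.000 + 15.779 + 70.102 = 99.244 mg/L

99.244 mg/L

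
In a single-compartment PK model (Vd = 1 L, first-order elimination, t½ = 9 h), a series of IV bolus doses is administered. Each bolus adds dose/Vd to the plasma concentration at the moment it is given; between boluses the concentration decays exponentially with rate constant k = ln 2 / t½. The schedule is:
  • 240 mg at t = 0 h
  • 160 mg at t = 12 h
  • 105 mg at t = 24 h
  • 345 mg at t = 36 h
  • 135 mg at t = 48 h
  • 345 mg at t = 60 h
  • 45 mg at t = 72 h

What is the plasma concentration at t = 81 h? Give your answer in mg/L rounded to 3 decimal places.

114.927 mg/L

k = ln 2 / 9 = 0.07702 per h
Dose 1 (240 mg at t=0 h): 240·exp(−0.07702·81) = 0.469 mg/L
Dose 2 (160 mg at t=12 h): 160·exp(−0.07702·69) = 0.787 mg/L
Dose 3 (105 mg at t=24 h): 105·exp(−0.07702·57) = 1.302 mg/L
Dose 4 (345 mg at t=36 h): 345·exp(−0.07702·45) = 10.781 mg/L
Dose 5 (135 mg at t=48 h): 135·exp(−0.07702·33) = 10.631 mg/L
Dose 6 (345 mg at t=60 h): 345·exp(−0.07702·21) = 68.457 mg/L
Dose 7 (45 mg at t=72 h): 45·exp(−0.07702·9) = 22.500 mg/L
C(81) = 0.469 + 0.787 + 1.302 + 10.781 + 10.631 + 68.457 + 22.500 = 114.927 mg/L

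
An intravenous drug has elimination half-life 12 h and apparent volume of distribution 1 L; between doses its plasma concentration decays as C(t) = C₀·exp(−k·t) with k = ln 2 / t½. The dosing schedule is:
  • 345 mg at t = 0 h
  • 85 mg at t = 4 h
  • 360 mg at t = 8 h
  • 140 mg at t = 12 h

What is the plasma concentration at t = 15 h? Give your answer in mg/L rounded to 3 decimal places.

k = ln 2 / 12 = 0.05776 per h
Dose 1 (345 mg at t=0 h): 345·exp(−0.05776·15) = 145.055 mg/L
Dose 2 (85 mg at t=4 h): 85·exp(−0.05776·11) = 45.027 mg/L
Dose 3 (360 mg at t=8 h): 360·exp(−0.05776·7) = 240.271 mg/L
Dose 4 (140 mg at t=12 h): 140·exp(−0.05776·3) = 117.725 mg/L
C(15) = 145.055 + 45.027 + 240.271 + 117.725 = 548.078 mg/L

548.078 mg/L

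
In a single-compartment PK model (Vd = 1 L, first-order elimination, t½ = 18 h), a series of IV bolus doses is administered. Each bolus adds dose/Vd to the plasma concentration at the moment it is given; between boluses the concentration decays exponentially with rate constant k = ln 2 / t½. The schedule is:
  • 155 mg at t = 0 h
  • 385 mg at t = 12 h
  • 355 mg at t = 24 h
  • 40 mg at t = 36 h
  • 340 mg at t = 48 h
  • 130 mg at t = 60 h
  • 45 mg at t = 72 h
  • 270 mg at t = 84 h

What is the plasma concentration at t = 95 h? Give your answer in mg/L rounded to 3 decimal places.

331.683 mg/L

k = ln 2 / 18 = 0.03851 per h
Dose 1 (155 mg at t=0 h): 155·exp(−0.03851·95) = 3.995 mg/L
Dose 2 (385 mg at t=12 h): 385·exp(−0.03851·83) = 15.754 mg/L
Dose 3 (355 mg at t=24 h): 355·exp(−0.03851·71) = 23.059 mg/L
Dose 4 (40 mg at t=36 h): 40·exp(−0.03851·59) = 4.124 mg/L
Dose 5 (340 mg at t=48 h): 340·exp(−0.03851·47) = 55.649 mg/L
Dose 6 (130 mg at t=60 h): 130·exp(−0.03851·35) = 33.776 mg/L
Dose 7 (45 mg at t=72 h): 45·exp(−0.03851·23) = 18.559 mg/L
Dose 8 (270 mg at t=84 h): 270·exp(−0.03851·11) = 176.767 mg/L
C(95) = 3.995 + 15.754 + 23.059 + 4.124 + 55.649 + 33.776 + 18.559 + 176.767 = 331.683 mg/L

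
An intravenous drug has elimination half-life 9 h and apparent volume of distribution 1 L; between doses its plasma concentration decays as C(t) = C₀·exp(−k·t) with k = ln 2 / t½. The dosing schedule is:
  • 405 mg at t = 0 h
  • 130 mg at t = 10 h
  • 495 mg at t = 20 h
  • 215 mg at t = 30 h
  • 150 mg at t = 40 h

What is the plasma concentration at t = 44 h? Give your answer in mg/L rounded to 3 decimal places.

284.478 mg/L

k = ln 2 / 9 = 0.07702 per h
Dose 1 (405 mg at t=0 h): 405·exp(−0.07702·44) = 13.670 mg/L
Dose 2 (130 mg at t=10 h): 130·exp(−0.07702·34) = 9.478 mg/L
Dose 3 (495 mg at t=20 h): 495·exp(−0.07702·24) = 77.958 mg/L
Dose 4 (215 mg at t=30 h): 215·exp(−0.07702·14) = 73.142 mg/L
Dose 5 (150 mg at t=40 h): 150·exp(−0.07702·4) = 110.230 mg/L
C(44) = 13.670 + 9.478 + 77.958 + 73.142 + 110.230 = 284.478 mg/L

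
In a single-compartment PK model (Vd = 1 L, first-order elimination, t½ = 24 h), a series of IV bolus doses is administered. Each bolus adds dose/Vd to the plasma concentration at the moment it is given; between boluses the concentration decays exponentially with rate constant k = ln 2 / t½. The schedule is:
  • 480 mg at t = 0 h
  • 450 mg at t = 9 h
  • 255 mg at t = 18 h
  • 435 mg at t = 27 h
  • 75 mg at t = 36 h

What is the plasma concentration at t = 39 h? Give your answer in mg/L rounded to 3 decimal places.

k = ln 2 / 24 = 0.02888 per h
Dose 1 (480 mg at t=0 h): 480·exp(−0.02888·39) = 155.621 mg/L
Dose 2 (450 mg at t=9 h): 450·exp(−0.02888·30) = 189.202 mg/L
Dose 3 (255 mg at t=18 h): 255·exp(−0.02888·21) = 139.040 mg/L
Dose 4 (435 mg at t=27 h): 435·exp(−0.02888·12) = 307.591 mg/L
Dose 5 (75 mg at t=36 h): 75·exp(−0.02888·3) = 68.775 mg/L
C(39) = 155.621 + 189.202 + 139.040 + 307.591 + 68.775 = 860.229 mg/L

860.229 mg/L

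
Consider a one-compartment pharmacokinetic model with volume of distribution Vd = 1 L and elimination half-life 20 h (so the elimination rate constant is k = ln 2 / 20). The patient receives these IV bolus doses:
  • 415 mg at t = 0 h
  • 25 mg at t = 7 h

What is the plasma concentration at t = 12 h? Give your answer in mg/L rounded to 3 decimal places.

294.820 mg/L

k = ln 2 / 20 = 0.03466 per h
Dose 1 (415 mg at t=0 h): 415·exp(−0.03466·12) = 273.798 mg/L
Dose 2 (25 mg at t=7 h): 25·exp(−0.03466·5) = 21.022 mg/L
C(12) = 273.798 + 21.022 = 294.820 mg/L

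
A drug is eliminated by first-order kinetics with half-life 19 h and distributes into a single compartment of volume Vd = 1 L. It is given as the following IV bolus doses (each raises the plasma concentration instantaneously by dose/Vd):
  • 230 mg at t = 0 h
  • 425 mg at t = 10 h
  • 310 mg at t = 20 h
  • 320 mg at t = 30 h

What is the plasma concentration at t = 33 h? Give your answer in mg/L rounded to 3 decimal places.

k = ln 2 / 19 = 0.03648 per h
Dose 1 (230 mg at t=0 h): 230·exp(−0.03648·33) = 69.006 mg/L
Dose 2 (425 mg at t=10 h): 425·exp(−0.03648·23) = 183.647 mg/L
Dose 3 (310 mg at t=20 h): 310·exp(−0.03648·13) = 192.927 mg/L
Dose 4 (320 mg at t=30 h): 320·exp(−0.03648·3) = 286.826 mg/L
C(33) = 69.006 + 183.647 + 192.927 + 286.826 = 732.407 mg/L

732.407 mg/L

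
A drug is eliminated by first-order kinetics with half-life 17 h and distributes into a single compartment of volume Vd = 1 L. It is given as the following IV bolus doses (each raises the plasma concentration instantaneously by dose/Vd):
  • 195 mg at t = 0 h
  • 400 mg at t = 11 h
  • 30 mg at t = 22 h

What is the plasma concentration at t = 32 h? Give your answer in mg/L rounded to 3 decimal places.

242.749 mg/L

k = ln 2 / 17 = 0.04077 per h
Dose 1 (195 mg at t=0 h): 195·exp(−0.04077·32) = 52.892 mg/L
Dose 2 (400 mg at t=11 h): 400·exp(−0.04077·21) = 169.902 mg/L
Dose 3 (30 mg at t=22 h): 30·exp(−0.04077·10) = 19.955 mg/L
C(32) = 52.892 + 169.902 + 19.955 = 242.749 mg/L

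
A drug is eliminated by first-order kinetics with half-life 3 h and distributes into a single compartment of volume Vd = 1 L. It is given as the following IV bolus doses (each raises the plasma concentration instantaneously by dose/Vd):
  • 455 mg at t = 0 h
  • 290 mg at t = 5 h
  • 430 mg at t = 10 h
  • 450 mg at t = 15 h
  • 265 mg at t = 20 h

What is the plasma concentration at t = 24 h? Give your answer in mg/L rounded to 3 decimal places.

k = ln 2 / 3 = 0.23105 per h
Dose 1 (455 mg at t=0 h): 455·exp(−0.23105·24) = 1.777 mg/L
Dose 2 (290 mg at t=5 h): 290·exp(−0.23105·19) = 3.596 mg/L
Dose 3 (430 mg at t=10 h): 430·exp(−0.23105·14) = 16.930 mg/L
Dose 4 (450 mg at t=15 h): 450·exp(−0.23105·9) = 56.250 mg/L
Dose 5 (265 mg at t=20 h): 265·exp(−0.23105·4) = 105.165 mg/L
C(24) = 1.777 + 3.596 + 16.930 + 56.250 + 105.165 = 183.719 mg/L

183.719 mg/L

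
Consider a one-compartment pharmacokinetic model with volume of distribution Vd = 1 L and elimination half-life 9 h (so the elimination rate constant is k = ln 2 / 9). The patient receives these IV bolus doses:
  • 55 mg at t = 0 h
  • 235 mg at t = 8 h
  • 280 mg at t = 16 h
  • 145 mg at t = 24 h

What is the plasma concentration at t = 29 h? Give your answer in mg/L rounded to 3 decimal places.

k = ln 2 / 9 = 0.07702 per h
Dose 1 (55 mg at t=0 h): 55·exp(−0.07702·29) = 5.894 mg/L
Dose 2 (235 mg at t=8 h): 235·exp(−0.07702·21) = 46.630 mg/L
Dose 3 (280 mg at t=16 h): 280·exp(−0.07702·13) = 102.881 mg/L
Dose 4 (145 mg at t=24 h): 145·exp(−0.07702·5) = 98.657 mg/L
C(29) = 5.894 + 46.630 + 102.881 + 98.657 = 254.062 mg/L

254.062 mg/L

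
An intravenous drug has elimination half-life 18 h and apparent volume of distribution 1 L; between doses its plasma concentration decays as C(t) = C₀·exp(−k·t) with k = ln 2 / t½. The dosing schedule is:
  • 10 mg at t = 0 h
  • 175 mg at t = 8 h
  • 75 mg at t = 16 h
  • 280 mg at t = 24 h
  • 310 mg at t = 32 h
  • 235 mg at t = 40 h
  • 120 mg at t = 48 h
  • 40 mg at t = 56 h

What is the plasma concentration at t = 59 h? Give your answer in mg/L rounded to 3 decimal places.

k = ln 2 / 18 = 0.03851 per h
Dose 1 (10 mg at t=0 h): 10·exp(−0.03851·59) = 1.031 mg/L
Dose 2 (175 mg at t=8 h): 175·exp(−0.03851·51) = 24.554 mg/L
Dose 3 (75 mg at t=16 h): 75·exp(−0.03851·43) = 14.320 mg/L
Dose 4 (280 mg at t=24 h): 280·exp(−0.03851·35) = 72.748 mg/L
Dose 5 (310 mg at t=32 h): 310·exp(−0.03851·27) = 109.602 mg/L
Dose 6 (235 mg at t=40 h): 235·exp(−0.03851·19) = 113.061 mg/L
Dose 7 (120 mg at t=48 h): 120·exp(−0.03851·11) = 78.563 mg/L
Dose 8 (40 mg at t=56 h): 40·exp(−0.03851·3) = 35.636 mg/L
C(59) = 1.031 + 24.554 + 14.320 + 72.748 + 109.602 + 113.061 + 78.563 + 35.636 = 449.515 mg/L

449.515 mg/L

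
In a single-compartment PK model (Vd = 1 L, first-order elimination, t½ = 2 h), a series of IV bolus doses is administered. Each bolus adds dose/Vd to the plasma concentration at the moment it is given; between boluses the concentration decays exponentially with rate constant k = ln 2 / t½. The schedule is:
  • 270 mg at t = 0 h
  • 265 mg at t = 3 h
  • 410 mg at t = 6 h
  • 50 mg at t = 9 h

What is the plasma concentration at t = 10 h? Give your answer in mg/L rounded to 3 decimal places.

169.716 mg/L

k = ln 2 / 2 = 0.34657 per h
Dose 1 (270 mg at t=0 h): 270·exp(−0.34657·10) = 8.438 mg/L
Dose 2 (265 mg at t=3 h): 265·exp(−0.34657·7) = 23.423 mg/L
Dose 3 (410 mg at t=6 h): 410·exp(−0.34657·4) = 102.500 mg/L
Dose 4 (50 mg at t=9 h): 50·exp(−0.34657·1) = 35.355 mg/L
C(10) = 8.438 + 23.423 + 102.500 + 35.355 = 169.716 mg/L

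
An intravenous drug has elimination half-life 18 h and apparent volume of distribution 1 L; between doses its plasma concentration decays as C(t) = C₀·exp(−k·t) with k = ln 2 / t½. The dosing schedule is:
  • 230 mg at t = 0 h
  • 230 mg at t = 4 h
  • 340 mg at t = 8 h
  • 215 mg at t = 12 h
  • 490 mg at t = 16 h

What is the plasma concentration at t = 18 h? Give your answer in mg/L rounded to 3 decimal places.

k = ln 2 / 18 = 0.03851 per h
Dose 1 (230 mg at t=0 h): 230·exp(−0.03851·18) = 115.000 mg/L
Dose 2 (230 mg at t=4 h): 230·exp(−0.03851·14) = 134.151 mg/L
Dose 3 (340 mg at t=8 h): 340·exp(−0.03851·10) = 231.334 mg/L
Dose 4 (215 mg at t=12 h): 215·exp(−0.03851·6) = 170.646 mg/L
Dose 5 (490 mg at t=16 h): 490·exp(−0.03851·2) = 453.679 mg/L
C(18) = 115.000 + 134.151 + 231.334 + 170.646 + 453.679 = 1104.809 mg/L

1104.809 mg/L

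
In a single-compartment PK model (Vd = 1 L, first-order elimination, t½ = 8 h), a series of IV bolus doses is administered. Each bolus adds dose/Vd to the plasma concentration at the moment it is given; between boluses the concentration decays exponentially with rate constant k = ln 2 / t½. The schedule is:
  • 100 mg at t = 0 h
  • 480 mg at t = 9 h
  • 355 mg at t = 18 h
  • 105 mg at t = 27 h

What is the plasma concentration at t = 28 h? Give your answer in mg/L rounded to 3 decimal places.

k = ln 2 / 8 = 0.08664 per h
Dose 1 (100 mg at t=0 h): 100·exp(−0.08664·28) = 8.839 mg/L
Dose 2 (480 mg at t=9 h): 480·exp(−0.08664·19) = 92.533 mg/L
Dose 3 (355 mg at t=18 h): 355·exp(−0.08664·10) = 149.259 mg/L
Dose 4 (105 mg at t=27 h): 105·exp(−0.08664·1) = 96.285 mg/L
C(28) = 8.839 + 92.533 + 149.259 + 96.285 = 346.916 mg/L

346.916 mg/L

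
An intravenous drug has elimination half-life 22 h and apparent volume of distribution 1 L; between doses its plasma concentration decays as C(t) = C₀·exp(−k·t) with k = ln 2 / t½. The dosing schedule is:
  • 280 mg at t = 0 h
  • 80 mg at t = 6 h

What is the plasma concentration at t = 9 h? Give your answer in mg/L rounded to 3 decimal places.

283.652 mg/L

k = ln 2 / 22 = 0.03151 per h
Dose 1 (280 mg at t=0 h): 280·exp(−0.03151·9) = 210.867 mg/L
Dose 2 (80 mg at t=6 h): 80·exp(−0.03151·3) = 72.785 mg/L
C(9) = 210.867 + 72.785 = 283.652 mg/L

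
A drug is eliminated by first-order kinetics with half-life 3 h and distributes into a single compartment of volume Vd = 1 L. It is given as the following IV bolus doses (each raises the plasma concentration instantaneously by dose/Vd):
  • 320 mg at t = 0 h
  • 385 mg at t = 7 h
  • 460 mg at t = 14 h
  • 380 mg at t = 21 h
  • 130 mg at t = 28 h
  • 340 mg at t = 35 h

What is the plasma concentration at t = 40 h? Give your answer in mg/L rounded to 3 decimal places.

121.282 mg/L

k = ln 2 / 3 = 0.23105 per h
Dose 1 (320 mg at t=0 h): 320·exp(−0.23105·40) = 0.031 mg/L
Dose 2 (385 mg at t=7 h): 385·exp(−0.23105·33) = 0.188 mg/L
Dose 3 (460 mg at t=14 h): 460·exp(−0.23105·26) = 1.132 mg/L
Dose 4 (380 mg at t=21 h): 380·exp(−0.23105·19) = 4.713 mg/L
Dose 5 (130 mg at t=28 h): 130·exp(−0.23105·12) = 8.125 mg/L
Dose 6 (340 mg at t=35 h): 340·exp(−0.23105·5) = 107.093 mg/L
C(40) = 0.031 + 0.188 + 1.132 + 4.713 + 8.125 + 107.093 = 121.282 mg/L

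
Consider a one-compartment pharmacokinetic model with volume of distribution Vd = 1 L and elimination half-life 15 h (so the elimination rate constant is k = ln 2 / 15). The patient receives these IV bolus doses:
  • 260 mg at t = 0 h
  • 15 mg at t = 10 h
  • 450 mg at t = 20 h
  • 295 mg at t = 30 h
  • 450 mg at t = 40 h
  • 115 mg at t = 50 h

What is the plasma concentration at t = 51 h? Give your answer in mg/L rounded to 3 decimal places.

k = ln 2 / 15 = 0.04621 per h
Dose 1 (260 mg at t=0 h): 260·exp(−0.04621·51) = 24.630 mg/L
Dose 2 (15 mg at t=10 h): 15·exp(−0.04621·41) = 2.256 mg/L
Dose 3 (450 mg at t=20 h): 450·exp(−0.04621·31) = 107.420 mg/L
Dose 4 (295 mg at t=30 h): 295·exp(−0.04621·21) = 111.784 mg/L
Dose 5 (450 mg at t=40 h): 450·exp(−0.04621·11) = 270.681 mg/L
Dose 6 (115 mg at t=50 h): 115·exp(−0.04621·1) = 109.807 mg/L
C(51) = 24.630 + 2.256 + 107.420 + 111.784 + 270.681 + 109.807 = 626.577 mg/L

626.577 mg/L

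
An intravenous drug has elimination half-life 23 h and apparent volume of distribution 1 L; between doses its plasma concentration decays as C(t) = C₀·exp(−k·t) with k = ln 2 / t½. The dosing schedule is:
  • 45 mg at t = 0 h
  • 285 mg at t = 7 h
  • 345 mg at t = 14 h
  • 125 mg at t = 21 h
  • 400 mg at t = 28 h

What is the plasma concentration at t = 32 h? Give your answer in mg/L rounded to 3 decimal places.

796.178 mg/L

k = ln 2 / 23 = 0.03014 per h
Dose 1 (45 mg at t=0 h): 45·exp(−0.03014·32) = 17.155 mg/L
Dose 2 (285 mg at t=7 h): 285·exp(−0.03014·25) = 134.165 mg/L
Dose 3 (345 mg at t=14 h): 345·exp(−0.03014·18) = 200.554 mg/L
Dose 4 (125 mg at t=21 h): 125·exp(−0.03014·11) = 89.730 mg/L
Dose 5 (400 mg at t=28 h): 400·exp(−0.03014·4) = 354.574 mg/L
C(32) = 17.155 + 134.165 + 200.554 + 89.730 + 354.574 = 796.178 mg/L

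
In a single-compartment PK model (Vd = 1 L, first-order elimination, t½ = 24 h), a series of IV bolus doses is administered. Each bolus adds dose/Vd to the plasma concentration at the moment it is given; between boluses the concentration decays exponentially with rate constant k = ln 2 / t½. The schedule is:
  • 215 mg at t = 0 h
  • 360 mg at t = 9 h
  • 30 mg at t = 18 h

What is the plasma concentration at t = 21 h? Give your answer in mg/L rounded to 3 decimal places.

399.298 mg/L

k = ln 2 / 24 = 0.02888 per h
Dose 1 (215 mg at t=0 h): 215·exp(−0.02888·21) = 117.230 mg/L
Dose 2 (360 mg at t=9 h): 360·exp(−0.02888·12) = 254.558 mg/L
Dose 3 (30 mg at t=18 h): 30·exp(−0.02888·3) = 27.510 mg/L
C(21) = 117.230 + 254.558 + 27.510 = 399.298 mg/L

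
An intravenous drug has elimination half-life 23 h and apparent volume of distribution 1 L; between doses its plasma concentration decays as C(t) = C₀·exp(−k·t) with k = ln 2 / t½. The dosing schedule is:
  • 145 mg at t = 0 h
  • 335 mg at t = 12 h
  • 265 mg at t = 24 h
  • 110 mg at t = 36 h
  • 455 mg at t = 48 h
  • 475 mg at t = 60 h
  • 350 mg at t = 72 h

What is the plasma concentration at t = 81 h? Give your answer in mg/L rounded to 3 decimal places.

817.813 mg/L

k = ln 2 / 23 = 0.03014 per h
Dose 1 (145 mg at t=0 h): 145·exp(−0.03014·81) = 12.625 mg/L
Dose 2 (335 mg at t=12 h): 335·exp(−0.03014·69) = 41.875 mg/L
Dose 3 (265 mg at t=24 h): 265·exp(−0.03014·57) = 47.557 mg/L
Dose 4 (110 mg at t=36 h): 110·exp(−0.03014·45) = 28.341 mg/L
Dose 5 (455 mg at t=48 h): 455·exp(−0.03014·33) = 168.306 mg/L
Dose 6 (475 mg at t=60 h): 475·exp(−0.03014·21) = 252.255 mg/L
Dose 7 (350 mg at t=72 h): 350·exp(−0.03014·9) = 266.854 mg/L
C(81) = 12.625 + 41.875 + 47.557 + 28.341 + 168.306 + 252.255 + 266.854 = 817.813 mg/L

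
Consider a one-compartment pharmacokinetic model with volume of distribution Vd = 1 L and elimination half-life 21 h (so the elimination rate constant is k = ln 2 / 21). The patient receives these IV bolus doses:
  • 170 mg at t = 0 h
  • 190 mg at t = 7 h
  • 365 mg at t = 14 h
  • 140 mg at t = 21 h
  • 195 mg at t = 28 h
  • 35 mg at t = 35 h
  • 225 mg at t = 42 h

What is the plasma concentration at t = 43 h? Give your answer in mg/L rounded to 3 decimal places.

k = ln 2 / 21 = 0.03301 per h
Dose 1 (170 mg at t=0 h): 170·exp(−0.03301·43) = 41.120 mg/L
Dose 2 (190 mg at t=7 h): 190·exp(−0.03301·36) = 57.903 mg/L
Dose 3 (365 mg at t=14 h): 365·exp(−0.03301·29) = 140.147 mg/L
Dose 4 (140 mg at t=21 h): 140·exp(−0.03301·22) = 67.727 mg/L
Dose 5 (195 mg at t=28 h): 195·exp(−0.03301·15) = 118.854 mg/L
Dose 6 (35 mg at t=35 h): 35·exp(−0.03301·8) = 26.878 mg/L
Dose 7 (225 mg at t=42 h): 225·exp(−0.03301·1) = 217.695 mg/L
C(43) = 41.120 + 57.903 + 140.147 + 67.727 + 118.854 + 26.878 + 217.695 = 670.324 mg/L

670.324 mg/L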